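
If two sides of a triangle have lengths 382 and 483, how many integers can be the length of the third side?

763

The third side lies in the open interval (101, 865).
Integers from 102 to 864 inclusive: 864 − 102 + 1 = 763.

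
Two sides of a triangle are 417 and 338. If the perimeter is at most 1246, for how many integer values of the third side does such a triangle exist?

412

Triangle inequality: 79 < x < 755. Perimeter ≤ 1246 gives x ≤ 1246 − 417 − 338 = 491.
So 79 < x ≤ 491; integers 80 through 491: 412 values.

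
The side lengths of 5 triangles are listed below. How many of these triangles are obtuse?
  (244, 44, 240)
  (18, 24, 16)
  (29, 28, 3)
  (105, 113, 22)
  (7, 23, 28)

(244,44,240): 44²+240² = 59536 = 244² → right
(18,24,16): 16²+18² = 580 > 576 = 24² → acute
(29,28,3): 3²+28² = 793 < 841 = 29² → obtuse
(105,113,22): 22²+105² = 11509 < 12769 = 113² → obtuse
(7,23,28): 7²+23² = 578 < 784 = 28² → obtuse
3 of the 5 are obtuse.

3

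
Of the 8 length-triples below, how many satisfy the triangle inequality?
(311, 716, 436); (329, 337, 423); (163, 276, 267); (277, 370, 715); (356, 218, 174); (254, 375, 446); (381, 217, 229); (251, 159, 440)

6

(311,436,716): 311+436 > 716 → valid
(329,337,423): 329+337 > 423 → valid
(163,267,276): 163+267 > 276 → valid
(277,370,715): 277+370 ≤ 715 → not valid
(174,218,356): 174+218 > 356 → valid
(254,375,446): 254+375 > 446 → valid
(217,229,381): 217+229 > 381 → valid
(159,251,440): 159+251 ≤ 440 → not valid
6 of the 8 triples form a triangle.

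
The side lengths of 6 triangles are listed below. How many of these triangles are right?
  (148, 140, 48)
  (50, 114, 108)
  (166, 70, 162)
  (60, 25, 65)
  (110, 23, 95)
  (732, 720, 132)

3

(148,140,48): 48²+140² = 21904 = 148² → right
(50,114,108): 50²+108² = 14164 > 12996 = 114² → acute
(166,70,162): 70²+162² = 31144 > 27556 = 166² → acute
(60,25,65): 25²+60² = 4225 = 65² → right
(110,23,95): 23²+95² = 9554 < 12100 = 110² → obtuse
(732,720,132): 132²+720² = 535824 = 732² → right
3 of the 6 are right.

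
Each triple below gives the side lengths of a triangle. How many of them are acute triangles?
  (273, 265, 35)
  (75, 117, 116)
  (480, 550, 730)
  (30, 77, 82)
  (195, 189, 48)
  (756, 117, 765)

2

(273,265,35): 35²+265² = 71450 < 74529 = 273² → obtuse
(75,117,116): 75²+116² = 19081 > 13689 = 117² → acute
(480,550,730): 480²+550² = 532900 = 730² → right
(30,77,82): 30²+77² = 6829 > 6724 = 82² → acute
(195,189,48): 48²+189² = 38025 = 195² → right
(756,117,765): 117²+756² = 585225 = 765² → right
2 of the 6 are acute.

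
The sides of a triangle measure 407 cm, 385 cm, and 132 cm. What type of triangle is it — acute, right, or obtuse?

right

Compare the square of the longest side to the sum of squares of the other two: 132² + 385² = 165649 = 407².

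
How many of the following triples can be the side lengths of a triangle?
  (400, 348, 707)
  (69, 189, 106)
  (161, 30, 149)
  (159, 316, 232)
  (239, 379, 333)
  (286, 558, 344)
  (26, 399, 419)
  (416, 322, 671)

7

(348,400,707): 348+400 > 707 → valid
(69,106,189): 69+106 ≤ 189 → not valid
(30,149,161): 30+149 > 161 → valid
(159,232,316): 159+232 > 316 → valid
(239,333,379): 239+333 > 379 → valid
(286,344,558): 286+344 > 558 → valid
(26,399,419): 26+399 > 419 → valid
(322,416,671): 322+416 > 671 → valid
7 of the 8 triples form a triangle.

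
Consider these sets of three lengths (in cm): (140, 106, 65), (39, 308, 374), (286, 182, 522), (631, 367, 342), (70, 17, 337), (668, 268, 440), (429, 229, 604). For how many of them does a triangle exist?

4

(65,106,140): 65+106 > 140 → valid
(39,308,374): 39+308 ≤ 374 → not valid
(182,286,522): 182+286 ≤ 522 → not valid
(342,367,631): 342+367 > 631 → valid
(17,70,337): 17+70 ≤ 337 → not valid
(268,440,668): 268+440 > 668 → valid
(229,429,604): 229+429 > 604 → valid
4 of the 7 triples form a triangle.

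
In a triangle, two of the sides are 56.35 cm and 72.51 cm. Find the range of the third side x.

By the triangle inequality, x must be less than 56.35 + 72.51 = 128.86 and greater than |56.35 − 72.51| = 16.16.

16.16 < x < 128.86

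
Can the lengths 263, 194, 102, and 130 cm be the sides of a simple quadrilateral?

Yes

A quadrilateral exists iff every side is shorter than the sum of the others — equivalently, the longest side is less than the sum of the rest.
Longest side 263 < 426 (sum of the remaining 3), so yes.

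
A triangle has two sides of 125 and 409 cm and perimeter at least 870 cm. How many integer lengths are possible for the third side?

198

Triangle inequality: 284 < x < 534. Perimeter ≥ 870 gives x ≥ 870 − 125 − 409 = 336.
So 336 ≤ x < 534; integers 336 through 533: 198 values.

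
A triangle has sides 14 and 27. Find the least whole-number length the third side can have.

14

The third side must be strictly greater than |14 − 27| = 13.
The smallest integer above 13 is 14.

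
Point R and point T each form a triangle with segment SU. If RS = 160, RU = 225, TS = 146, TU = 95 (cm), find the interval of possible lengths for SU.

65 < SU < 241

From triangle RSU: |160 − 225| < SU < 160 + 225, i.e. 65 < SU < 385.
From triangle TSU: 51 < SU < 241.
Both must hold, so SU lies in the intersection.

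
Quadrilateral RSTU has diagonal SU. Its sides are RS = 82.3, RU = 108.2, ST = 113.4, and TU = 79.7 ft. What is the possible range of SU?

From triangle RSU: |82.3 − 108.2| < SU < 82.3 + 108.2, i.e. 25.9 < SU < 190.5.
From triangle TSU: 33.7 < SU < 193.1.
Both must hold, so SU lies in the intersection.

33.7 < SU < 190.5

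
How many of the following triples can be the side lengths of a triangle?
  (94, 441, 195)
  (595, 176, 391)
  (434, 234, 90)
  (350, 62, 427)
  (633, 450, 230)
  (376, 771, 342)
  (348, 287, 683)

(94,195,441): 94+195 ≤ 441 → not valid
(176,391,595): 176+391 ≤ 595 → not valid
(90,234,434): 90+234 ≤ 434 → not valid
(62,350,427): 62+350 ≤ 427 → not valid
(230,450,633): 230+450 > 633 → valid
(342,376,771): 342+376 ≤ 771 → not valid
(287,348,683): 287+348 ≤ 683 → not valid
1 of the 7 triples forms a triangle.

1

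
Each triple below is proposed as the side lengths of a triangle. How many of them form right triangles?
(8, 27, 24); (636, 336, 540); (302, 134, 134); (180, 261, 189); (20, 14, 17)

(8,27,24): 8²+24² = 640 < 729 = 27² → obtuse
(636,336,540): 336²+540² = 404496 = 636² → right
(302,134,134): 134+134 ≤ 302, not a triangle
(180,261,189): 180²+189² = 68121 = 261² → right
(20,14,17): 14²+17² = 485 > 400 = 20² → acute
2 of the 5 are right.

2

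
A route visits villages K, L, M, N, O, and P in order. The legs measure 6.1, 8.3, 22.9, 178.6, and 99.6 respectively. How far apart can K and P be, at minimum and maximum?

41.7 ≤ KP ≤ 315.5

The maximum is all hops collinear in one direction: 6.1 + 8.3 + 22.9 + 178.6 + 99.6 = 315.5.
The longest hop is 178.6; the others sum to 136.9. Folding the others back against it leaves at least 178.6 − 136.9 = 41.7.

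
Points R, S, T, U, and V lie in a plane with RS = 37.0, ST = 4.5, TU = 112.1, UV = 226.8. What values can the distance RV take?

73.2 ≤ RV ≤ 380.4

The maximum is all hops collinear in one direction: 37.0 + 4.5 + 112.1 + 226.8 = 380.4.
The longest hop is 226.8; the others sum to 153.6. Folding the others back against it leaves at least 226.8 − 153.6 = 73.2.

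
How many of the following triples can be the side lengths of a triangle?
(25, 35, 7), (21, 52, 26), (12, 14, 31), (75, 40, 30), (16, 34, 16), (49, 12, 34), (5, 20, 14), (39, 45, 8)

(7,25,35): 7+25 ≤ 35 → not valid
(21,26,52): 21+26 ≤ 52 → not valid
(12,14,31): 12+14 ≤ 31 → not valid
(30,40,75): 30+40 ≤ 75 → not valid
(16,16,34): 16+16 ≤ 34 → not valid
(12,34,49): 12+34 ≤ 49 → not valid
(5,14,20): 5+14 ≤ 20 → not valid
(8,39,45): 8+39 > 45 → valid
1 of the 8 triples forms a triangle.

1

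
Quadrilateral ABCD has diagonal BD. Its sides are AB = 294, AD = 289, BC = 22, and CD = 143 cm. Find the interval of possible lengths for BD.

121 < BD < 165

From triangle ABD: |294 − 289| < BD < 294 + 289, i.e. 5 < BD < 583.
From triangle CBD: 121 < BD < 165.
Both must hold, so BD lies in the intersection.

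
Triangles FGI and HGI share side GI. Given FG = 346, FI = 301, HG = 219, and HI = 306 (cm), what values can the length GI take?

From triangle FGI: |346 − 301| < GI < 346 + 301, i.e. 45 < GI < 647.
From triangle HGI: 87 < GI < 525.
Both must hold, so GI lies in the intersection.

87 < GI < 525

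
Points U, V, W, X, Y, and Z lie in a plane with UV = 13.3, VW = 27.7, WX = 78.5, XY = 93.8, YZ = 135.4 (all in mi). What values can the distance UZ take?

The maximum is all hops collinear in one direction: 13.3 + 27.7 + 78.5 + 93.8 + 135.4 = 348.7.
The longest hop is 135.4; the others sum to 213.3. Since 135.4 ≤ 213.3, the path can fold back on itself completely, so the minimum distance is 0.

0 ≤ UZ ≤ 348.7 mi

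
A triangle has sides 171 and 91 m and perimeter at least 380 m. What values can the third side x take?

Triangle inequality alone gives 80 < x < 262.
The perimeter condition gives x ≥ 380 − 171 − 91 = 118.
Intersecting the two: 118 ≤ x < 262.

118 ≤ x < 262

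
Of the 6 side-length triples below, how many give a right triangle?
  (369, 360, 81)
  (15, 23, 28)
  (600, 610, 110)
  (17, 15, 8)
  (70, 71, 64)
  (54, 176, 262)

3

(369,360,81): 81²+360² = 136161 = 369² → right
(15,23,28): 15²+23² = 754 < 784 = 28² → obtuse
(600,610,110): 110²+600² = 372100 = 610² → right
(17,15,8): 8²+15² = 289 = 17² → right
(70,71,64): 64²+70² = 8996 > 5041 = 71² → acute
(54,176,262): 54+176 ≤ 262, not a triangle
3 of the 6 are right.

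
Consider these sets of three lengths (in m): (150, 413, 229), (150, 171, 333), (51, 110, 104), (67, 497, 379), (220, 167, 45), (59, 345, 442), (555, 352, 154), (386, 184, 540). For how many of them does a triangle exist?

(150,229,413): 150+229 ≤ 413 → not valid
(150,171,333): 150+171 ≤ 333 → not valid
(51,104,110): 51+104 > 110 → valid
(67,379,497): 67+379 ≤ 497 → not valid
(45,167,220): 45+167 ≤ 220 → not valid
(59,345,442): 59+345 ≤ 442 → not valid
(154,352,555): 154+352 ≤ 555 → not valid
(184,386,540): 184+386 > 540 → valid
2 of the 8 triples form a triangle.

2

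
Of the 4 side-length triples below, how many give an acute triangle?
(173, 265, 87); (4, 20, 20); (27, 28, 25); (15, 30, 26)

3

(173,265,87): 87+173 ≤ 265, not a triangle
(4,20,20): 4²+20² = 416 > 400 = 20² → acute
(27,28,25): 25²+27² = 1354 > 784 = 28² → acute
(15,30,26): 15²+26² = 901 > 900 = 30² → acute
3 of the 4 are acute.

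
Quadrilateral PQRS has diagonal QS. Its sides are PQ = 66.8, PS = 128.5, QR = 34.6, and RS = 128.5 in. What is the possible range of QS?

From triangle PQS: |66.8 − 128.5| < QS < 66.8 + 128.5, i.e. 61.7 < QS < 195.3.
From triangle RQS: 93.9 < QS < 163.1.
Both must hold, so QS lies in the intersection.

93.9 < QS < 163.1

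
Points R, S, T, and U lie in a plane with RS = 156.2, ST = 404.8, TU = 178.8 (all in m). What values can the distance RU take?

The maximum is all hops collinear in one direction: 156.2 + 404.8 + 178.8 = 739.8.
The longest hop is 404.8; the others sum to 335.0. Folding the others back against it leaves at least 404.8 − 335.0 = 69.8.

69.8 ≤ RU ≤ 739.8 m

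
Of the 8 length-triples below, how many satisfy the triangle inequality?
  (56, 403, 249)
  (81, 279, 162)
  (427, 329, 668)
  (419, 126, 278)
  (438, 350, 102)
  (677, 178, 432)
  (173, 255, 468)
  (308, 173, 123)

2

(56,249,403): 56+249 ≤ 403 → not valid
(81,162,279): 81+162 ≤ 279 → not valid
(329,427,668): 329+427 > 668 → valid
(126,278,419): 126+278 ≤ 419 → not valid
(102,350,438): 102+350 > 438 → valid
(178,432,677): 178+432 ≤ 677 → not valid
(173,255,468): 173+255 ≤ 468 → not valid
(123,173,308): 123+173 ≤ 308 → not valid
2 of the 8 triples form a triangle.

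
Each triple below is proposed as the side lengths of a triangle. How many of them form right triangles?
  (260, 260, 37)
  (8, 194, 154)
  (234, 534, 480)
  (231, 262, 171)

(260,260,37): 37²+260² = 68969 > 67600 = 260² → acute
(8,194,154): 8+154 ≤ 194, not a triangle
(234,534,480): 234²+480² = 285156 = 534² → right
(231,262,171): 171²+231² = 82602 > 68644 = 262² → acute
1 of the 4 is right.

1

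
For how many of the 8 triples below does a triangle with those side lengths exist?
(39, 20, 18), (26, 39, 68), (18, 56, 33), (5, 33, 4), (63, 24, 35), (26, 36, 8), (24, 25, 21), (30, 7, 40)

(18,20,39): 18+20 ≤ 39 → not valid
(26,39,68): 26+39 ≤ 68 → not valid
(18,33,56): 18+33 ≤ 56 → not valid
(4,5,33): 4+5 ≤ 33 → not valid
(24,35,63): 24+35 ≤ 63 → not valid
(8,26,36): 8+26 ≤ 36 → not valid
(21,24,25): 21+24 > 25 → valid
(7,30,40): 7+30 ≤ 40 → not valid
1 of the 8 triples forms a triangle.

1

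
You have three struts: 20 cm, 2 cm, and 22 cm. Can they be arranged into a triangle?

The two shorter sides sum to 22, exactly equal to the longest side 22.
That gives only a degenerate (flat) triangle — the inequality must be strict.

No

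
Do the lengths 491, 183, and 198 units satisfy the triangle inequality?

No

The longest side is 491, but the other two sum to only 381.
381 < 491, so the triangle inequality fails.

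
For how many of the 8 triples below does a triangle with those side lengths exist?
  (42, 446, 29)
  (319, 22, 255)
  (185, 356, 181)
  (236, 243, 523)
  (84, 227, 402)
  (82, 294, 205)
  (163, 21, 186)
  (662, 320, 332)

1

(29,42,446): 29+42 ≤ 446 → not valid
(22,255,319): 22+255 ≤ 319 → not valid
(181,185,356): 181+185 > 356 → valid
(236,243,523): 236+243 ≤ 523 → not valid
(84,227,402): 84+227 ≤ 402 → not valid
(82,205,294): 82+205 ≤ 294 → not valid
(21,163,186): 21+163 ≤ 186 → not valid
(320,332,662): 320+332 ≤ 662 → not valid
1 of the 8 triples forms a triangle.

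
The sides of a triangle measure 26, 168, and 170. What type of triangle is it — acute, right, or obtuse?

right

Compare the square of the longest side to the sum of squares of the other two: 26² + 168² = 28900 = 170².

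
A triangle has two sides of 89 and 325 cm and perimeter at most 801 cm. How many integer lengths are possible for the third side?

151

Triangle inequality: 236 < x < 414. Perimeter ≤ 801 gives x ≤ 801 − 89 − 325 = 387.
So 236 < x ≤ 387; integers 237 through 387: 151 values.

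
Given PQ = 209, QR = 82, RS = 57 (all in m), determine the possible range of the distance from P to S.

70 ≤ PS ≤ 348 m

The maximum is all hops collinear in one direction: 209 + 82 + 57 = 348.
The longest hop is 209; the others sum to 139. Folding the others back against it leaves at least 209 − 139 = 70.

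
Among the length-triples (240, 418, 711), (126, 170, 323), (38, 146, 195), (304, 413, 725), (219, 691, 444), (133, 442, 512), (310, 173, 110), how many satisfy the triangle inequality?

1

(240,418,711): 240+418 ≤ 711 → not valid
(126,170,323): 126+170 ≤ 323 → not valid
(38,146,195): 38+146 ≤ 195 → not valid
(304,413,725): 304+413 ≤ 725 → not valid
(219,444,691): 219+444 ≤ 691 → not valid
(133,442,512): 133+442 > 512 → valid
(110,173,310): 110+173 ≤ 310 → not valid
1 of the 7 triples forms a triangle.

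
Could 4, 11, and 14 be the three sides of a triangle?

The longest side is 14, and the other two sum to 15.
Since 15 > 14, the triangle inequality holds.

Yes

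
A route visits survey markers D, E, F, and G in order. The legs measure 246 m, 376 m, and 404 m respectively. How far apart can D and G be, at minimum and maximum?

0 ≤ DG ≤ 1026 m

The maximum is all hops collinear in one direction: 246 + 376 + 404 = 1026.
The longest hop is 404; the others sum to 622. Since 404 ≤ 622, the path can fold back on itself completely, so the minimum distance is 0.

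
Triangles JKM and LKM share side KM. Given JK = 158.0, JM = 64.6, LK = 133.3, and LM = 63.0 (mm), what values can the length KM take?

93.4 < KM < 196.3

From triangle JKM: |158.0 − 64.6| < KM < 158.0 + 64.6, i.e. 93.4 < KM < 222.6.
From triangle LKM: 70.3 < KM < 196.3.
Both must hold, so KM lies in the intersection.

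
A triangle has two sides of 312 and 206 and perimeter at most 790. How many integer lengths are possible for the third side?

166

Triangle inequality: 106 < x < 518. Perimeter ≤ 790 gives x ≤ 790 − 312 − 206 = 272.
So 106 < x ≤ 272; integers 107 through 272: 166 values.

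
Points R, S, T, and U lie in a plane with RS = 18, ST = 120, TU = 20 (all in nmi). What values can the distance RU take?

The maximum is all hops collinear in one direction: 18 + 120 + 20 = 158.
The longest hop is 120; the others sum to 38. Folding the others back against it leaves at least 120 − 38 = 82.

82 ≤ RU ≤ 158 nmi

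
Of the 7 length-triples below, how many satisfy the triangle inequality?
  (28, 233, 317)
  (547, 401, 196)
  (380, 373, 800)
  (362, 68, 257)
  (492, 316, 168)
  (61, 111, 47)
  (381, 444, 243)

(28,233,317): 28+233 ≤ 317 → not valid
(196,401,547): 196+401 > 547 → valid
(373,380,800): 373+380 ≤ 800 → not valid
(68,257,362): 68+257 ≤ 362 → not valid
(168,316,492): 168+316 ≤ 492 → not valid
(47,61,111): 47+61 ≤ 111 → not valid
(243,381,444): 243+381 > 444 → valid
2 of the 7 triples form a triangle.

2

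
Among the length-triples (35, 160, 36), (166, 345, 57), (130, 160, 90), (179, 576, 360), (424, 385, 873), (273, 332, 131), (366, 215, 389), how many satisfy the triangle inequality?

(35,36,160): 35+36 ≤ 160 → not valid
(57,166,345): 57+166 ≤ 345 → not valid
(90,130,160): 90+130 > 160 → valid
(179,360,576): 179+360 ≤ 576 → not valid
(385,424,873): 385+424 ≤ 873 → not valid
(131,273,332): 131+273 > 332 → valid
(215,366,389): 215+366 > 389 → valid
3 of the 7 triples form a triangle.

3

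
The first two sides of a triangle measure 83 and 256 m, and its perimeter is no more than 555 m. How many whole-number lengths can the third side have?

Triangle inequality: 173 < x < 339. Perimeter ≤ 555 gives x ≤ 555 − 83 − 256 = 216.
So 173 < x ≤ 216; integers 174 through 216: 43 values.

43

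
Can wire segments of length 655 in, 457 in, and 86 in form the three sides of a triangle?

No

The longest side is 655, but the other two sum to only 543.
543 < 655, so the triangle inequality fails.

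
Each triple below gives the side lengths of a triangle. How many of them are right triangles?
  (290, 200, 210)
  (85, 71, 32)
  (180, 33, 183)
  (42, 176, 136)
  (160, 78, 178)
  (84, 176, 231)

(290,200,210): 200²+210² = 84100 = 290² → right
(85,71,32): 32²+71² = 6065 < 7225 = 85² → obtuse
(180,33,183): 33²+180² = 33489 = 183² → right
(42,176,136): 42²+136² = 20260 < 30976 = 176² → obtuse
(160,78,178): 78²+160² = 31684 = 178² → right
(84,176,231): 84²+176² = 38032 < 53361 = 231² → obtuse
3 of the 6 are right.

3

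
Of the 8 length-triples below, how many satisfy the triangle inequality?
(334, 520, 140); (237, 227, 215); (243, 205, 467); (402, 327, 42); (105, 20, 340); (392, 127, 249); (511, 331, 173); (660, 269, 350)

1

(140,334,520): 140+334 ≤ 520 → not valid
(215,227,237): 215+227 > 237 → valid
(205,243,467): 205+243 ≤ 467 → not valid
(42,327,402): 42+327 ≤ 402 → not valid
(20,105,340): 20+105 ≤ 340 → not valid
(127,249,392): 127+249 ≤ 392 → not valid
(173,331,511): 173+331 ≤ 511 → not valid
(269,350,660): 269+350 ≤ 660 → not valid
1 of the 8 triples forms a triangle.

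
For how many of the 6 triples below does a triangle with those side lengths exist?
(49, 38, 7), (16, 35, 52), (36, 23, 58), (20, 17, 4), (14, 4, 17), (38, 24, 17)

4

(7,38,49): 7+38 ≤ 49 → not valid
(16,35,52): 16+35 ≤ 52 → not valid
(23,36,58): 23+36 > 58 → valid
(4,17,20): 4+17 > 20 → valid
(4,14,17): 4+14 > 17 → valid
(17,24,38): 17+24 > 38 → valid
4 of the 6 triples form a triangle.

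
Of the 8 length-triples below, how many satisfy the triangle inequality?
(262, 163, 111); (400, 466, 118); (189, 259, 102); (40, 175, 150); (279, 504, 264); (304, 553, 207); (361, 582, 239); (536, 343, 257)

7

(111,163,262): 111+163 > 262 → valid
(118,400,466): 118+400 > 466 → valid
(102,189,259): 102+189 > 259 → valid
(40,150,175): 40+150 > 175 → valid
(264,279,504): 264+279 > 504 → valid
(207,304,553): 207+304 ≤ 553 → not valid
(239,361,582): 239+361 > 582 → valid
(257,343,536): 257+343 > 536 → valid
7 of the 8 triples form a triangle.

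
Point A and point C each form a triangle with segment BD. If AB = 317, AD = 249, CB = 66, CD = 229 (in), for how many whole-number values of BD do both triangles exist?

131

From triangle ABD: 68 < BD < 566.
From triangle CBD: 163 < BD < 295.
Intersection: 163 < BD < 295, so integers 164 through 294: 131 values.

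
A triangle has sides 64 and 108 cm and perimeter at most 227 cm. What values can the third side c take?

44 < c ≤ 55

Triangle inequality alone gives 44 < c < 172.
The perimeter condition gives c ≤ 227 − 64 − 108 = 55.
Intersecting the two: 44 < c ≤ 55.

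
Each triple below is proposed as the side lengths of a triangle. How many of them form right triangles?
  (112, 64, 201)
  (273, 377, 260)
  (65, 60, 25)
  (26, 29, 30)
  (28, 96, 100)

3

(112,64,201): 64+112 ≤ 201, not a triangle
(273,377,260): 260²+273² = 142129 = 377² → right
(65,60,25): 25²+60² = 4225 = 65² → right
(26,29,30): 26²+29² = 1517 > 900 = 30² → acute
(28,96,100): 28²+96² = 10000 = 100² → right
3 of the 5 are right.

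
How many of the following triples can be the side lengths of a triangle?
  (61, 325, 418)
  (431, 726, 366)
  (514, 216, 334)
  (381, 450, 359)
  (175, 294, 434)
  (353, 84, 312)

(61,325,418): 61+325 ≤ 418 → not valid
(366,431,726): 366+431 > 726 → valid
(216,334,514): 216+334 > 514 → valid
(359,381,450): 359+381 > 450 → valid
(175,294,434): 175+294 > 434 → valid
(84,312,353): 84+312 > 353 → valid
5 of the 6 triples form a triangle.

5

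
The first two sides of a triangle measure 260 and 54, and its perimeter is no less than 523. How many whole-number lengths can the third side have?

Triangle inequality: 206 < x < 314. Perimeter ≥ 523 gives x ≥ 523 − 260 − 54 = 209.
So 209 ≤ x < 314; integers 209 through 313: 105 values.

105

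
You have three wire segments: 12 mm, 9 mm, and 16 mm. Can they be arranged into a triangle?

Yes

The longest side is 16, and the other two sum to 21.
Since 21 > 16, the triangle inequality holds.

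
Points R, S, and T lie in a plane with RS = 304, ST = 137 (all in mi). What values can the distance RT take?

167 ≤ RT ≤ 441 mi

By the triangle inequality, |304 − 137| ≤ RT ≤ 304 + 137.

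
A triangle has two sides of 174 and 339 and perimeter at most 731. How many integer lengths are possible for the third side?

Triangle inequality: 165 < x < 513. Perimeter ≤ 731 gives x ≤ 731 − 174 − 339 = 218.
So 165 < x ≤ 218; integers 166 through 218: 53 values.

53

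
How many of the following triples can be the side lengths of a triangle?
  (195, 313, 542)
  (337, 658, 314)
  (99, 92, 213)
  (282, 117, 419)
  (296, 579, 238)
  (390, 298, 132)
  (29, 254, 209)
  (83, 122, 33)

(195,313,542): 195+313 ≤ 542 → not valid
(314,337,658): 314+337 ≤ 658 → not valid
(92,99,213): 92+99 ≤ 213 → not valid
(117,282,419): 117+282 ≤ 419 → not valid
(238,296,579): 238+296 ≤ 579 → not valid
(132,298,390): 132+298 > 390 → valid
(29,209,254): 29+209 ≤ 254 → not valid
(33,83,122): 33+83 ≤ 122 → not valid
1 of the 8 triples forms a triangle.

1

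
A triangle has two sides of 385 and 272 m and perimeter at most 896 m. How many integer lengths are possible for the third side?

126

Triangle inequality: 113 < x < 657. Perimeter ≤ 896 gives x ≤ 896 − 385 − 272 = 239.
So 113 < x ≤ 239; integers 114 through 239: 126 values.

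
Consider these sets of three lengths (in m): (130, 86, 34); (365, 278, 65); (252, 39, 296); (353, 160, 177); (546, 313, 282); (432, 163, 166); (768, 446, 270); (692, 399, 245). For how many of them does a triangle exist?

(34,86,130): 34+86 ≤ 130 → not valid
(65,278,365): 65+278 ≤ 365 → not valid
(39,252,296): 39+252 ≤ 296 → not valid
(160,177,353): 160+177 ≤ 353 → not valid
(282,313,546): 282+313 > 546 → valid
(163,166,432): 163+166 ≤ 432 → not valid
(270,446,768): 270+446 ≤ 768 → not valid
(245,399,692): 245+399 ≤ 692 → not valid
1 of the 8 triples forms a triangle.

1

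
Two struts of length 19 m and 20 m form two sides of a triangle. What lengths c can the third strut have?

By the triangle inequality, c must be less than 19 + 20 = 39 and greater than |19 − 20| = 1.

1 < c < 39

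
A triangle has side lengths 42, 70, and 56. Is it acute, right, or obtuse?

Compare the square of the longest side to the sum of squares of the other two: 42² + 56² = 4900 = 70².

right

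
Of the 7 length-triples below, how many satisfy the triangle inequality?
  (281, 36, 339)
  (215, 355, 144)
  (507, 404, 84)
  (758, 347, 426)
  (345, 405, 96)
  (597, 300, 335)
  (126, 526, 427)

(36,281,339): 36+281 ≤ 339 → not valid
(144,215,355): 144+215 > 355 → valid
(84,404,507): 84+404 ≤ 507 → not valid
(347,426,758): 347+426 > 758 → valid
(96,345,405): 96+345 > 405 → valid
(300,335,597): 300+335 > 597 → valid
(126,427,526): 126+427 > 526 → valid
5 of the 7 triples form a triangle.

5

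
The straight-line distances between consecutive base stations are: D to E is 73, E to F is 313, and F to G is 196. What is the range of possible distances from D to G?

44 ≤ DG ≤ 582

The maximum is all hops collinear in one direction: 73 + 313 + 196 = 582.
The longest hop is 313; the others sum to 269. Folding the others back against it leaves at least 313 − 269 = 44.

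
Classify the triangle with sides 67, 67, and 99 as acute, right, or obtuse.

Compare the square of the longest side to the sum of squares of the other two: 67² + 67² = 8978 < 9801 = 99².

obtuse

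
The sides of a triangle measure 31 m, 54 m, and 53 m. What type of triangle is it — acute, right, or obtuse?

Compare the square of the longest side to the sum of squares of the other two: 31² + 53² = 3770 > 2916 = 54².

acute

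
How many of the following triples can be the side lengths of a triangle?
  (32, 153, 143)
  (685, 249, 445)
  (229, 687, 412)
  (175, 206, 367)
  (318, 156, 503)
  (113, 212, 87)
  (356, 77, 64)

3

(32,143,153): 32+143 > 153 → valid
(249,445,685): 249+445 > 685 → valid
(229,412,687): 229+412 ≤ 687 → not valid
(175,206,367): 175+206 > 367 → valid
(156,318,503): 156+318 ≤ 503 → not valid
(87,113,212): 87+113 ≤ 212 → not valid
(64,77,356): 64+77 ≤ 356 → not valid
3 of the 7 triples form a triangle.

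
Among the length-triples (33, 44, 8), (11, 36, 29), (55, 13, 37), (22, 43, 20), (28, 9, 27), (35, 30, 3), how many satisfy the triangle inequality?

2

(8,33,44): 8+33 ≤ 44 → not valid
(11,29,36): 11+29 > 36 → valid
(13,37,55): 13+37 ≤ 55 → not valid
(20,22,43): 20+22 ≤ 43 → not valid
(9,27,28): 9+27 > 28 → valid
(3,30,35): 3+30 ≤ 35 → not valid
2 of the 6 triples form a triangle.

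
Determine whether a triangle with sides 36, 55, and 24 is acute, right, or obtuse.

obtuse

Compare the square of the longest side to the sum of squares of the other two: 24² + 36² = 1872 < 3025 = 55².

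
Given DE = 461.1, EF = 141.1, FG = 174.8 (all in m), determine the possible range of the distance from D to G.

145.2 ≤ DG ≤ 777.0 m

The maximum is all hops collinear in one direction: 461.1 + 141.1 + 174.8 = 777.0.
The longest hop is 461.1; the others sum to 315.9. Folding the others back against it leaves at least 461.1 − 315.9 = 145.2.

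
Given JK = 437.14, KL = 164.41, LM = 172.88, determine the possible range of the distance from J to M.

99.85 ≤ JM ≤ 774.43

The maximum is all hops collinear in one direction: 437.14 + 164.41 + 172.88 = 774.43.
The longest hop is 437.14; the others sum to 337.29. Folding the others back against it leaves at least 437.14 − 337.29 = 99.85.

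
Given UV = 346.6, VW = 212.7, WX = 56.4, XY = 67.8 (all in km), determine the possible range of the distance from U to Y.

9.7 ≤ UY ≤ 683.5 km

The maximum is all hops collinear in one direction: 346.6 + 212.7 + 56.4 + 67.8 = 683.5.
The longest hop is 346.6; the others sum to 336.9. Folding the others back against it leaves at least 346.6 − 336.9 = 9.7.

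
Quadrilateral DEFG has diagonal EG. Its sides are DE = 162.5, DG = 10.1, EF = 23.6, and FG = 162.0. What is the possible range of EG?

152.4 < EG < 172.6

From triangle DEG: |162.5 − 10.1| < EG < 162.5 + 10.1, i.e. 152.4 < EG < 172.6.
From triangle FEG: 138.4 < EG < 185.6.
Both must hold, so EG lies in the intersection.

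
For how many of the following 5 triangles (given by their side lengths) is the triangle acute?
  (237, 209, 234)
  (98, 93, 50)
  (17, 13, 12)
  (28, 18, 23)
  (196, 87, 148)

4

(237,209,234): 209²+234² = 98437 > 56169 = 237² → acute
(98,93,50): 50²+93² = 11149 > 9604 = 98² → acute
(17,13,12): 12²+13² = 313 > 289 = 17² → acute
(28,18,23): 18²+23² = 853 > 784 = 28² → acute
(196,87,148): 87²+148² = 29473 < 38416 = 196² → obtuse
4 of the 5 are acute.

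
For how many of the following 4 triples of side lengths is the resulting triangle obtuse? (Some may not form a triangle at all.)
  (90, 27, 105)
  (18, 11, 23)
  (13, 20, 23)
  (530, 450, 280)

(90,27,105): 27²+90² = 8829 < 11025 = 105² → obtuse
(18,11,23): 11²+18² = 445 < 529 = 23² → obtuse
(13,20,23): 13²+20² = 569 > 529 = 23² → acute
(530,450,280): 280²+450² = 280900 = 530² → right
2 of the 4 are obtuse.

2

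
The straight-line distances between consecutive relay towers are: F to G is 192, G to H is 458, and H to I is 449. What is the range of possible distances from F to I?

The maximum is all hops collinear in one direction: 192 + 458 + 449 = 1099.
The longest hop is 458; the others sum to 641. Since 458 ≤ 641, the path can fold back on itself completely, so the minimum distance is 0.

0 ≤ FI ≤ 1099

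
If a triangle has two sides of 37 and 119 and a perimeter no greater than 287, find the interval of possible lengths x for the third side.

Triangle inequality alone gives 82 < x < 156.
The perimeter condition gives x ≤ 287 − 37 − 119 = 131.
Intersecting the two: 82 < x ≤ 131.

82 < x ≤ 131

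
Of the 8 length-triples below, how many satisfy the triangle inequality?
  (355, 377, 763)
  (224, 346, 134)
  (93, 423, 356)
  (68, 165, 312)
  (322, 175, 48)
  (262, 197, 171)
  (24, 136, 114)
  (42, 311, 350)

5

(355,377,763): 355+377 ≤ 763 → not valid
(134,224,346): 134+224 > 346 → valid
(93,356,423): 93+356 > 423 → valid
(68,165,312): 68+165 ≤ 312 → not valid
(48,175,322): 48+175 ≤ 322 → not valid
(171,197,262): 171+197 > 262 → valid
(24,114,136): 24+114 > 136 → valid
(42,311,350): 42+311 > 350 → valid
5 of the 8 triples form a triangle.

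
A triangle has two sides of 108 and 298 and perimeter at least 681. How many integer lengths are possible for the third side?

Triangle inequality: 190 < x < 406. Perimeter ≥ 681 gives x ≥ 681 − 108 − 298 = 275.
So 275 ≤ x < 406; integers 275 through 405: 131 values.

131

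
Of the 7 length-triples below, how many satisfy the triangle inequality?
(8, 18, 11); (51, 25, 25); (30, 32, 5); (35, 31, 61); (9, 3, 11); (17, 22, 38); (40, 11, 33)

6

(8,11,18): 8+11 > 18 → valid
(25,25,51): 25+25 ≤ 51 → not valid
(5,30,32): 5+30 > 32 → valid
(31,35,61): 31+35 > 61 → valid
(3,9,11): 3+9 > 11 → valid
(17,22,38): 17+22 > 38 → valid
(11,33,40): 11+33 > 40 → valid
6 of the 7 triples form a triangle.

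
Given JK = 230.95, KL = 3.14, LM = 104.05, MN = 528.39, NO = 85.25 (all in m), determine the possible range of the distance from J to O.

The maximum is all hops collinear in one direction: 230.95 + 3.14 + 104.05 + 528.39 + 85.25 = 951.78.
The longest hop is 528.39; the others sum to 423.39. Folding the others back against it leaves at least 528.39 − 423.39 = 105.00.

105.00 ≤ JO ≤ 951.78 m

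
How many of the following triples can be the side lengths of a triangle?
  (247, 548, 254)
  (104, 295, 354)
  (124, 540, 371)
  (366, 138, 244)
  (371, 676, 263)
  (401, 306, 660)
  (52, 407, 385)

(247,254,548): 247+254 ≤ 548 → not valid
(104,295,354): 104+295 > 354 → valid
(124,371,540): 124+371 ≤ 540 → not valid
(138,244,366): 138+244 > 366 → valid
(263,371,676): 263+371 ≤ 676 → not valid
(306,401,660): 306+401 > 660 → valid
(52,385,407): 52+385 > 407 → valid
4 of the 7 triples form a triangle.

4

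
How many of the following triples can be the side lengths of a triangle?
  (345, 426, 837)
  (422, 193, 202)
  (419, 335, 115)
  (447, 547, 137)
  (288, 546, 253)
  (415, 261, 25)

(345,426,837): 345+426 ≤ 837 → not valid
(193,202,422): 193+202 ≤ 422 → not valid
(115,335,419): 115+335 > 419 → valid
(137,447,547): 137+447 > 547 → valid
(253,288,546): 253+288 ≤ 546 → not valid
(25,261,415): 25+261 ≤ 415 → not valid
2 of the 6 triples form a triangle.

2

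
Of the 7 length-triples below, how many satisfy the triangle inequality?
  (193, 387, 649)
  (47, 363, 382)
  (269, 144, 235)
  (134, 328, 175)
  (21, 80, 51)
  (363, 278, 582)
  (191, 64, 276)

(193,387,649): 193+387 ≤ 649 → not valid
(47,363,382): 47+363 > 382 → valid
(144,235,269): 144+235 > 269 → valid
(134,175,328): 134+175 ≤ 328 → not valid
(21,51,80): 21+51 ≤ 80 → not valid
(278,363,582): 278+363 > 582 → valid
(64,191,276): 64+191 ≤ 276 → not valid
3 of the 7 triples form a triangle.

3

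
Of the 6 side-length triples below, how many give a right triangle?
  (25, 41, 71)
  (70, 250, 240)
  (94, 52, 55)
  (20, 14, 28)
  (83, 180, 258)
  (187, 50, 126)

(25,41,71): 25+41 ≤ 71, not a triangle
(70,250,240): 70²+240² = 62500 = 250² → right
(94,52,55): 52²+55² = 5729 < 8836 = 94² → obtuse
(20,14,28): 14²+20² = 596 < 784 = 28² → obtuse
(83,180,258): 83²+180² = 39289 < 66564 = 258² → obtuse
(187,50,126): 50+126 ≤ 187, not a triangle
1 of the 6 is right.

1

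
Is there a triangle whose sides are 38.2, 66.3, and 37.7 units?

The longest side is 66.3, and the other two sum to 75.9.
Since 75.9 > 66.3, the triangle inequality holds.

Yes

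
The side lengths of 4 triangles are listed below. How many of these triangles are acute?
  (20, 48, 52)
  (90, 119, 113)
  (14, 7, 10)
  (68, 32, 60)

(20,48,52): 20²+48² = 2704 = 52² → right
(90,119,113): 90²+113² = 20869 > 14161 = 119² → acute
(14,7,10): 7²+10² = 149 < 196 = 14² → obtuse
(68,32,60): 32²+60² = 4624 = 68² → right
1 of the 4 is acute.

1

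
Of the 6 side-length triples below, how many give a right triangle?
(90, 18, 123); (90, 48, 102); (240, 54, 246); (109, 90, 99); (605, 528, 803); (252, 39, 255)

(90,18,123): 18+90 ≤ 123, not a triangle
(90,48,102): 48²+90² = 10404 = 102² → right
(240,54,246): 54²+240² = 60516 = 246² → right
(109,90,99): 90²+99² = 17901 > 11881 = 109² → acute
(605,528,803): 528²+605² = 644809 = 803² → right
(252,39,255): 39²+252² = 65025 = 255² → right
4 of the 6 are right.

4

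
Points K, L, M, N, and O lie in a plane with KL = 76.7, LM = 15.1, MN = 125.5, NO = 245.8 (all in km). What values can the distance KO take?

The maximum is all hops collinear in one direction: 76.7 + 15.1 + 125.5 + 245.8 = 463.1.
The longest hop is 245.8; the others sum to 217.3. Folding the others back against it leaves at least 245.8 − 217.3 = 28.5.

28.5 ≤ KO ≤ 463.1 km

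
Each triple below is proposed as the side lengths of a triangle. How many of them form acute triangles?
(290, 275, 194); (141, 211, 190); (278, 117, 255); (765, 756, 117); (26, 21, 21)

(290,275,194): 194²+275² = 113261 > 84100 = 290² → acute
(141,211,190): 141²+190² = 55981 > 44521 = 211² → acute
(278,117,255): 117²+255² = 78714 > 77284 = 278² → acute
(765,756,117): 117²+756² = 585225 = 765² → right
(26,21,21): 21²+21² = 882 > 676 = 26² → acute
4 of the 5 are acute.

4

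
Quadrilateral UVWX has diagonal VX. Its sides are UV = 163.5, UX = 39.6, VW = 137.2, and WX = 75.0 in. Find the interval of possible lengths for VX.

From triangle UVX: |163.5 − 39.6| < VX < 163.5 + 39.6, i.e. 123.9 < VX < 203.1.
From triangle WVX: 62.2 < VX < 212.2.
Both must hold, so VX lies in the intersection.

123.9 < VX < 203.1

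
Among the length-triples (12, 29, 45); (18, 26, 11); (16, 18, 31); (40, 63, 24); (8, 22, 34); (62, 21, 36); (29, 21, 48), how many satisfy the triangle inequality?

4

(12,29,45): 12+29 ≤ 45 → not valid
(11,18,26): 11+18 > 26 → valid
(16,18,31): 16+18 > 31 → valid
(24,40,63): 24+40 > 63 → valid
(8,22,34): 8+22 ≤ 34 → not valid
(21,36,62): 21+36 ≤ 62 → not valid
(21,29,48): 21+29 > 48 → valid
4 of the 7 triples form a triangle.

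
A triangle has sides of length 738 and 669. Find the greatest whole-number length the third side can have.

1406

The third side must be strictly less than 738 + 669 = 1407.
The largest integer below 1407 is 1406.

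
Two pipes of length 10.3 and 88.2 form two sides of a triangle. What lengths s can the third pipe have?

By the triangle inequality, s must be less than 10.3 + 88.2 = 98.5 and greater than |10.3 − 88.2| = 77.9.

77.9 < s < 98.5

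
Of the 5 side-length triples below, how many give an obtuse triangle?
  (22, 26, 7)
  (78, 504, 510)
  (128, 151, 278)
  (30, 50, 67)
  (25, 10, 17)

4

(22,26,7): 7²+22² = 533 < 676 = 26² → obtuse
(78,504,510): 78²+504² = 260100 = 510² → right
(128,151,278): 128²+151² = 39185 < 77284 = 278² → obtuse
(30,50,67): 30²+50² = 3400 < 4489 = 67² → obtuse
(25,10,17): 10²+17² = 389 < 625 = 25² → obtuse
4 of the 5 are obtuse.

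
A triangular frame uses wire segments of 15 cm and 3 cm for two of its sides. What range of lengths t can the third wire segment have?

12 < t < 18

By the triangle inequality, t must be less than 15 + 3 = 18 and greater than |15 − 3| = 12.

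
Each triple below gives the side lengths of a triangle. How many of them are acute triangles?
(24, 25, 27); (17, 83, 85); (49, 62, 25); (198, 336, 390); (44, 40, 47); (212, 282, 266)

(24,25,27): 24²+25² = 1201 > 729 = 27² → acute
(17,83,85): 17²+83² = 7178 < 7225 = 85² → obtuse
(49,62,25): 25²+49² = 3026 < 3844 = 62² → obtuse
(198,336,390): 198²+336² = 152100 = 390² → right
(44,40,47): 40²+44² = 3536 > 2209 = 47² → acute
(212,282,266): 212²+266² = 115700 > 79524 = 282² → acute
3 of the 6 are acute.

3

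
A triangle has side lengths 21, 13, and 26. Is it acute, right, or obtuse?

obtuse

Compare the square of the longest side to the sum of squares of the other two: 13² + 21² = 610 < 676 = 26².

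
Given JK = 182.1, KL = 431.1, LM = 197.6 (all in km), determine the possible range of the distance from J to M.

The maximum is all hops collinear in one direction: 182.1 + 431.1 + 197.6 = 810.8.
The longest hop is 431.1; the others sum to 379.7. Folding the others back against it leaves at least 431.1 − 379.7 = 51.4.

51.4 ≤ JM ≤ 810.8 km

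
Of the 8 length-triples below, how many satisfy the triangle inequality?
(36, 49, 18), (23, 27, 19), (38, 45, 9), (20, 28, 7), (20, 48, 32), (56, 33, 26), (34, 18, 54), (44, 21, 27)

(18,36,49): 18+36 > 49 → valid
(19,23,27): 19+23 > 27 → valid
(9,38,45): 9+38 > 45 → valid
(7,20,28): 7+20 ≤ 28 → not valid
(20,32,48): 20+32 > 48 → valid
(26,33,56): 26+33 > 56 → valid
(18,34,54): 18+34 ≤ 54 → not valid
(21,27,44): 21+27 > 44 → valid
6 of the 8 triples form a triangle.

6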